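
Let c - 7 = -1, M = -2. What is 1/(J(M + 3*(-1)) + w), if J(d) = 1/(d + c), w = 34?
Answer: 1/35 ≈ 0.028571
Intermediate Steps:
c = 6 (c = 7 - 1 = 6)
J(d) = 1/(6 + d) (J(d) = 1/(d + 6) = 1/(6 + d))
1/(J(M + 3*(-1)) + w) = 1/(1/(6 + (-2 + 3*(-1))) + 34) = 1/(1/(6 + (-2 - 3)) + 34) = 1/(1/(6 - 5) + 34) = 1/(1/1 + 34) = 1/(1 + 34) = 1/35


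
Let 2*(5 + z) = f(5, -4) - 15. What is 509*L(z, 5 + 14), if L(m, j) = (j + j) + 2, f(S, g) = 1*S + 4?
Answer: 20360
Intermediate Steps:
f(S, g) = 4 + S (f(S, g) = S + 4 = 4 + S)
z = -8 (z = -5 + ((4 + 5) - 15)/2 = -5 + (9 - 15)/2 = -5 + (1/2)*(-6) = -5 - 3 = -8)
L(m, j) = 2 + 2*j (L(m, j) = 2*j + 2 = 2 + 2*j)
509*L(z, 5 + 14) = 509*(2 + 2*(5 + 14)) = 509*(2 + 2*19) = 509*(2 + 38) = 509*40 = 20360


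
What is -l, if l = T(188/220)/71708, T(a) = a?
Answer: -47/3943940 ≈ -1.1917e-5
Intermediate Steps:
l = 47/3943940 (l = (188/220)/71708 = (188*(1/220))*(1/71708) = (47/55)*(1/71708) = 47/3943940 ≈ 1.1917e-5)
-l = -1*47/3943940 = -47/3943940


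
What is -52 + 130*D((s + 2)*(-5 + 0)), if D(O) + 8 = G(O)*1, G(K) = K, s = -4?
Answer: 208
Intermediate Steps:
D(O) = -8 + O (D(O) = -8 + O*1 = -8 + O)
-52 + 130*D((s + 2)*(-5 + 0)) = -52 + 130*(-8 + (-4 + 2)*(-5 + 0)) = -52 + 130*(-8 - 2*(-5)) = -52 + 130*(-8 + 10) = -52 + 130*2 = -52 + 260 = 208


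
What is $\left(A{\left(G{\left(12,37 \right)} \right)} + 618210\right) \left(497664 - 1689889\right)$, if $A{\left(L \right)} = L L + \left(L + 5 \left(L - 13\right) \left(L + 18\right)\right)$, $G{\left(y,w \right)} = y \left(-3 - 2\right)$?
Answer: $-759542703000$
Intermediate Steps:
$G{\left(y,w \right)} = - 5 y$ ($G{\left(y,w \right)} = y \left(-5\right) = - 5 y$)
$A{\left(L \right)} = L + L^{2} + 5 \left(-13 + L\right) \left(18 + L\right)$ ($A{\left(L \right)} = L^{2} + \left(L + 5 \left(-13 + L\right) \left(18 + L\right)\right) = L + L^{2} + 5 \left(-13 + L\right) \left(18 + L\right)$)
$\left(A{\left(G{\left(12,37 \right)} \right)} + 618210\right) \left(497664 - 1689889\right) = \left(\left(-1170 + 6 \left(\left(-5\right) 12\right)^{2} + 26 \left(\left(-5\right) 12\right)\right) + 618210\right) \left(497664 - 1689889\right) = \left(\left(-1170 + 6 \left(-60\right)^{2} + 26 \left(-60\right)\right) + 618210\right) \left(-1192225\right) = \left(\left(-1170 + 6 \cdot 3600 - 1560\right) + 618210\right) \left(-1192225\right) = \left(\left(-1170 + 21600 - 1560\right) + 618210\right) \left(-1192225\right) = \left(18870 + 618210\right) \left(-1192225\right) = 637080 \left(-1192225\right) = -759542703000$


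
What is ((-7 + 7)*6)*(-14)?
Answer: 0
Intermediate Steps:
((-7 + 7)*6)*(-14) = (0*6)*(-14) = 0*(-14) = 0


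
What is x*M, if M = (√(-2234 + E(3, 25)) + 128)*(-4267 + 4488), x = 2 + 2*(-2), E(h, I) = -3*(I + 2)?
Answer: -56576 - 442*I*√2315 ≈ -56576.0 - 21267.0*I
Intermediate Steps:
E(h, I) = -6 - 3*I (E(h, I) = -3*(2 + I) = -6 - 3*I)
x = -2 (x = 2 - 4 = -2)
M = 28288 + 221*I*√2315 (M = (√(-2234 + (-6 - 3*25)) + 128)*(-4267 + 4488) = (√(-2234 + (-6 - 75)) + 128)*221 = (√(-2234 - 81) + 128)*221 = (√(-2315) + 128)*221 = (I*√2315 + 128)*221 = (128 + I*√2315)*221 = 28288 + 221*I*√2315 ≈ 28288.0 + 10633.0*I)
x*M = -2*(28288 + 221*I*√2315) = -56576 - 442*I*√2315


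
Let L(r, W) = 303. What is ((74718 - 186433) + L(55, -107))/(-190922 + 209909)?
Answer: -111412/18987 ≈ -5.8678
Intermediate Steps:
((74718 - 186433) + L(55, -107))/(-190922 + 209909) = ((74718 - 186433) + 303)/(-190922 + 209909) = (-111715 + 303)/18987 = -111412*1/18987 = -111412/18987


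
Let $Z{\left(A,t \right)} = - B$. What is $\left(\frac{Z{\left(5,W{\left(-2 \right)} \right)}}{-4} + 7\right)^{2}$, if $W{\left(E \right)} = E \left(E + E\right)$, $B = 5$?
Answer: $\frac{1089}{16} \approx 68.063$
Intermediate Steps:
$W{\left(E \right)} = 2 E^{2}$ ($W{\left(E \right)} = E 2 E = 2 E^{2}$)
$Z{\left(A,t \right)} = -5$ ($Z{\left(A,t \right)} = \left(-1\right) 5 = -5$)
$\left(\frac{Z{\left(5,W{\left(-2 \right)} \right)}}{-4} + 7\right)^{2} = \left(- \frac{5}{-4} + 7\right)^{2} = \left(\left(-5\right) \left(- \frac{1}{4}\right) + 7\right)^{2} = \left(\frac{5}{4} + 7\right)^{2} = \left(\frac{33}{4}\right)^{2} = \frac{1089}{16}$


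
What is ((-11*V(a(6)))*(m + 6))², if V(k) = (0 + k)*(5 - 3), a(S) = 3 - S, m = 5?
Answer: 527076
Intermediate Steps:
V(k) = 2*k (V(k) = k*2 = 2*k)
((-11*V(a(6)))*(m + 6))² = ((-22*(3 - 1*6))*(5 + 6))² = (-22*(3 - 6)*11)² = (-22*(-3)*11)² = (-11*(-6)*11)² = (66*11)² = 726² = 527076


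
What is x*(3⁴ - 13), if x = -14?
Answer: -952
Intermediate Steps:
x*(3⁴ - 13) = -14*(3⁴ - 13) = -14*(81 - 13) = -14*68 = -952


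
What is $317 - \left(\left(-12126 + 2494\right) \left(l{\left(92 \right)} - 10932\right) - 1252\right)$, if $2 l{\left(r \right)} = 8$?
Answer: $-105256927$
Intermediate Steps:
$l{\left(r \right)} = 4$ ($l{\left(r \right)} = \frac{1}{2} \cdot 8 = 4$)
$317 - \left(\left(-12126 + 2494\right) \left(l{\left(92 \right)} - 10932\right) - 1252\right) = 317 - \left(\left(-12126 + 2494\right) \left(4 - 10932\right) - 1252\right) = 317 - \left(\left(-9632\right) \left(-10928\right) + \left(-11140 + 9888\right)\right) = 317 - \left(105258496 - 1252\right) = 317 - 105257244 = -105256927$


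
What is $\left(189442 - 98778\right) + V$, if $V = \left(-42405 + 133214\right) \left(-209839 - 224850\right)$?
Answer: $-39473582737$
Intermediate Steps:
$V = -39473673401$ ($V = 90809 \left(-434689\right) = -39473673401$)
$\left(189442 - 98778\right) + V = \left(189442 - 98778\right) - 39473673401 = 90664 - 39473673401 = -39473582737$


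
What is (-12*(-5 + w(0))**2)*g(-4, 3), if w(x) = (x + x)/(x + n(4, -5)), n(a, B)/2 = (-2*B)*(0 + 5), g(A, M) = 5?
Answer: -1500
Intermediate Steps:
n(a, B) = -20*B (n(a, B) = 2*((-2*B)*(0 + 5)) = 2*(-2*B*5) = 2*(-10*B) = -20*B)
w(x) = 2*x/(100 + x) (w(x) = (x + x)/(x - 20*(-5)) = (2*x)/(x + 100) = (2*x)/(100 + x) = 2*x/(100 + x))
(-12*(-5 + w(0))**2)*g(-4, 3) = -12*(-5 + 2*0/(100 + 0))**2*5 = -12*(-5 + 2*0/100)**2*5 = -12*(-5 + 2*0*(1/100))**2*5 = -12*(-5 + 0)**2*5 = -12*(-5)**2*5 = -12*25*5 = -300*5 = -1500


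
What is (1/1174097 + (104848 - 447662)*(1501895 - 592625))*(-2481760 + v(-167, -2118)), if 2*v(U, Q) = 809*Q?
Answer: 1221815415059837534505569/1174097 ≈ 1.0406e+18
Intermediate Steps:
v(U, Q) = 809*Q/2 (v(U, Q) = (809*Q)/2 = 809*Q/2)
(1/1174097 + (104848 - 447662)*(1501895 - 592625))*(-2481760 + v(-167, -2118)) = (1/1174097 + (104848 - 447662)*(1501895 - 592625))*(-2481760 + (809/2)*(-2118)) = (1/1174097 - 342814*909270)*(-2481760 - 856731) = (1/1174097 - 311710485780)*(-3338491) = -365978346222840659/1174097*(-3338491) = 1221815415059837534505569/1174097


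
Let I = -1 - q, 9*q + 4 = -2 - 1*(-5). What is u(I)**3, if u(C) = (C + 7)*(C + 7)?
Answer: 27680640625/531441 ≈ 52086.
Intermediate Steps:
q = -1/9 (q = -4/9 + (-2 - 1*(-5))/9 = -4/9 + (-2 + 5)/9 = -4/9 + (1/9)*3 = -4/9 + 1/3 = -1/9 ≈ -0.11111)
I = -8/9 (I = -1 - 1*(-1/9) = -1 + 1/9 = -8/9 ≈ -0.88889)
u(C) = (7 + C)**2 (u(C) = (7 + C)*(7 + C) = (7 + C)**2)
u(I)**3 = ((7 - 8/9)**2)**3 = ((55/9)**2)**3 = (3025/81)**3 = 27680640625/531441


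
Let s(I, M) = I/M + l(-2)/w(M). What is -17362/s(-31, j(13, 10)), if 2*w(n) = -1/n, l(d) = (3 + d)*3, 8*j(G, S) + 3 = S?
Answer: 486136/1139 ≈ 426.81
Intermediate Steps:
j(G, S) = -3/8 + S/8
l(d) = 9 + 3*d
w(n) = -1/(2*n) (w(n) = (-1/n)/2 = -1/(2*n))
s(I, M) = -6*M + I/M (s(I, M) = I/M + (9 + 3*(-2))/((-1/(2*M))) = I/M + (9 - 6)*(-2*M) = I/M + 3*(-2*M) = I/M - 6*M = -6*M + I/M)
-17362/s(-31, j(13, 10)) = -17362/(-6*(-3/8 + (⅛)*10) - 31/(-3/8 + (⅛)*10)) = -17362/(-6*(-3/8 + 5/4) - 31/(-3/8 + 5/4)) = -17362/(-6*7/8 - 31/7/8) = -17362/(-21/4 - 31*8/7) = -17362/(-21/4 - 248/7) = -17362/(-1139/28) = -17362*(-28/1139) = 486136/1139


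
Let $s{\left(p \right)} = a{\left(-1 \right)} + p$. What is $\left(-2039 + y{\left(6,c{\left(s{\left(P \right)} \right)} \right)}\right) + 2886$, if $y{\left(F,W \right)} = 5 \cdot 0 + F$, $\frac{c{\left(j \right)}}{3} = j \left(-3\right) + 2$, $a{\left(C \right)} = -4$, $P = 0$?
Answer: $853$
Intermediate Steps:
$s{\left(p \right)} = -4 + p$
$c{\left(j \right)} = 6 - 9 j$ ($c{\left(j \right)} = 3 \left(j \left(-3\right) + 2\right) = 3 \left(- 3 j + 2\right) = 3 \left(2 - 3 j\right) = 6 - 9 j$)
$y{\left(F,W \right)} = F$ ($y{\left(F,W \right)} = 0 + F = F$)
$\left(-2039 + y{\left(6,c{\left(s{\left(P \right)} \right)} \right)}\right) + 2886 = \left(-2039 + 6\right) + 2886 = -2033 + 2886 = 853$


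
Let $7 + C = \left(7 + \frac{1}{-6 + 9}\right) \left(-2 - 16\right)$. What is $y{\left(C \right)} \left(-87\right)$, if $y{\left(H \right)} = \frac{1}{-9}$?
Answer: $\frac{29}{3} \approx 9.6667$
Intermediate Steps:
$C = -139$ ($C = -7 + \left(7 + \frac{1}{-6 + 9}\right) \left(-2 - 16\right) = -7 + \left(7 + \frac{1}{3}\right) \left(-18\right) = -7 + \frac{22}{3} \left(-18\right) = -7 - 132 = -139$)
$y{\left(H \right)} = - \frac{1}{9}$
$y{\left(C \right)} \left(-87\right) = \left(- \frac{1}{9}\right) \left(-87\right) = \frac{29}{3}$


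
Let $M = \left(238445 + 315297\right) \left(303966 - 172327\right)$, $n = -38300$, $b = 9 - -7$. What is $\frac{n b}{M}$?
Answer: $- \frac{306400}{36447021569} \approx -8.4067 \cdot 10^{-6}$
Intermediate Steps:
$b = 16$ ($b = 9 + 7 = 16$)
$M = 72894043138$ ($M = 553742 \cdot 131639 = 72894043138$)
$\frac{n b}{M} = \frac{\left(-38300\right) 16}{72894043138} = \left(-612800\right) \frac{1}{72894043138} = - \frac{306400}{36447021569}$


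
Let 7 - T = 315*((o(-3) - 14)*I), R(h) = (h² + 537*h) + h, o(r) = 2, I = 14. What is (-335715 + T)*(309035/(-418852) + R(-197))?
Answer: 1989238947027783/104713 ≈ 1.8997e+10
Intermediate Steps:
R(h) = h² + 538*h
T = 52927 (T = 7 - 315*(2 - 14)*14 = 7 - 315*(-12*14) = 7 - 315*(-168) = 7 - 1*(-52920) = 7 + 52920 = 52927)
(-335715 + T)*(309035/(-418852) + R(-197)) = (-335715 + 52927)*(309035/(-418852) - 197*(538 - 197)) = -282788*(309035*(-1/418852) - 197*341) = -282788*(-309035/418852 - 67177) = -282788*(-28137529839/418852) = 1989238947027783/104713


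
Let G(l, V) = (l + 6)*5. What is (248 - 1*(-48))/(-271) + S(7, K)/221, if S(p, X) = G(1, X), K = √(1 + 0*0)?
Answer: -55931/59891 ≈ -0.93388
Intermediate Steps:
G(l, V) = 30 + 5*l (G(l, V) = (6 + l)*5 = 30 + 5*l)
K = 1 (K = √(1 + 0) = √1 = 1)
S(p, X) = 35 (S(p, X) = 30 + 5*1 = 30 + 5 = 35)
(248 - 1*(-48))/(-271) + S(7, K)/221 = (248 - 1*(-48))/(-271) + 35/221 = (248 + 48)*(-1/271) + 35*(1/221) = 296*(-1/271) + 35/221 = -296/271 + 35/221 = -55931/59891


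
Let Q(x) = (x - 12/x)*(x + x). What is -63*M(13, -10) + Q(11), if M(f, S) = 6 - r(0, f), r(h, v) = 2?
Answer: -34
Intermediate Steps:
M(f, S) = 4 (M(f, S) = 6 - 1*2 = 6 - 2 = 4)
Q(x) = 2*x*(x - 12/x) (Q(x) = (x - 12/x)*(2*x) = 2*x*(x - 12/x))
-63*M(13, -10) + Q(11) = -63*4 + (-24 + 2*11²) = -252 + (-24 + 2*121) = -252 + (-24 + 242) = -252 + 218 = -34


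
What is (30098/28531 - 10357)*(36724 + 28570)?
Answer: -19292122332886/28531 ≈ -6.7618e+8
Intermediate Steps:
(30098/28531 - 10357)*(36724 + 28570) = (30098*(1/28531) - 10357)*65294 = (30098/28531 - 10357)*65294 = -295465469/28531*65294 = -19292122332886/28531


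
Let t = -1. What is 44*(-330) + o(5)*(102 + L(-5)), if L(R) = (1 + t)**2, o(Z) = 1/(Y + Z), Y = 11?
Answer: -116109/8 ≈ -14514.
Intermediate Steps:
o(Z) = 1/(11 + Z)
L(R) = 0 (L(R) = (1 - 1)**2 = 0**2 = 0)
44*(-330) + o(5)*(102 + L(-5)) = 44*(-330) + (102 + 0)/(11 + 5) = -14520 + 102/16 = -14520 + (1/16)*102 = -14520 + 51/8 = -116109/8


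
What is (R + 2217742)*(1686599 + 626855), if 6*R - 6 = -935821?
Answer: 14309449825099/3 ≈ 4.7698e+12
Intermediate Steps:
R = -935815/6 (R = 1 + (⅙)*(-935821) = 1 - 935821/6 = -935815/6 ≈ -1.5597e+5)
(R + 2217742)*(1686599 + 626855) = (-935815/6 + 2217742)*(1686599 + 626855) = (12370637/6)*2313454 = 14309449825099/3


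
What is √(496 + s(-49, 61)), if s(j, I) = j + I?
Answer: 2*√127 ≈ 22.539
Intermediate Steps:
s(j, I) = I + j
√(496 + s(-49, 61)) = √(496 + (61 - 49)) = √(496 + 12) = √508 = 2*√127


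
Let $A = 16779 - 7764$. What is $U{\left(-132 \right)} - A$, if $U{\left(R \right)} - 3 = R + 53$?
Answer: $-9091$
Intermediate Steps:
$U{\left(R \right)} = 56 + R$ ($U{\left(R \right)} = 3 + \left(R + 53\right) = 3 + \left(53 + R\right) = 56 + R$)
$A = 9015$ ($A = 16779 - 7764 = 9015$)
$U{\left(-132 \right)} - A = \left(56 - 132\right) - 9015 = -76 - 9015 = -9091$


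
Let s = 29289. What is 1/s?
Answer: 1/29289 ≈ 3.4143e-5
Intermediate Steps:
1/s = 1/29289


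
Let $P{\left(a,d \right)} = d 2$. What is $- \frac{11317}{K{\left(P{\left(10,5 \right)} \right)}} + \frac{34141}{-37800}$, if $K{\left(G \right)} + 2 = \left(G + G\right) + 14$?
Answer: $- \frac{53609389}{151200} \approx -354.56$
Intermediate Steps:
$P{\left(a,d \right)} = 2 d$
$K{\left(G \right)} = 12 + 2 G$ ($K{\left(G \right)} = -2 + \left(\left(G + G\right) + 14\right) = -2 + \left(2 G + 14\right) = -2 + \left(14 + 2 G\right) = 12 + 2 G$)
$- \frac{11317}{K{\left(P{\left(10,5 \right)} \right)}} + \frac{34141}{-37800} = - \frac{11317}{12 + 2 \cdot 2 \cdot 5} + \frac{34141}{-37800} = - \frac{11317}{12 + 2 \cdot 10} + 34141 \left(- \frac{1}{37800}\right) = - \frac{11317}{12 + 20} - \frac{34141}{37800} = - \frac{11317}{32} - \frac{34141}{37800} = - \frac{53609389}{151200}$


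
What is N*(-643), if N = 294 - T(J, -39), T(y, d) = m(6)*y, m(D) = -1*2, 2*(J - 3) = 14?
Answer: -201902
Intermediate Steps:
J = 10 (J = 3 + (1/2)*14 = 3 + 7 = 10)
m(D) = -2
T(y, d) = -2*y
N = 314 (N = 294 - (-2)*10 = 294 - 1*(-20) = 294 + 20 = 314)
N*(-643) = 314*(-643) = -201902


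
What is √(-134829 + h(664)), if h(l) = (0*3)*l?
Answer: 3*I*√14981 ≈ 367.19*I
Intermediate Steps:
h(l) = 0 (h(l) = 0*l = 0)
√(-134829 + h(664)) = √(-134829 + 0) = √(-134829) = 3*I*√14981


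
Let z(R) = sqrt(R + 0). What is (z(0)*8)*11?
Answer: 0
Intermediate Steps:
z(R) = sqrt(R)
(z(0)*8)*11 = (sqrt(0)*8)*11 = (0*8)*11 = 0*11 = 0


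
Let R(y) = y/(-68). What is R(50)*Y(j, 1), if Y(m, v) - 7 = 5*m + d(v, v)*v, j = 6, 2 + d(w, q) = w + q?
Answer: -925/34 ≈ -27.206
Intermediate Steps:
R(y) = -y/68 (R(y) = y*(-1/68) = -y/68)
d(w, q) = -2 + q + w (d(w, q) = -2 + (w + q) = -2 + (q + w) = -2 + q + w)
Y(m, v) = 7 + 5*m + v*(-2 + 2*v) (Y(m, v) = 7 + (5*m + (-2 + v + v)*v) = 7 + (5*m + (-2 + 2*v)*v) = 7 + (5*m + v*(-2 + 2*v)) = 7 + 5*m + v*(-2 + 2*v))
R(50)*Y(j, 1) = (-1/68*50)*(7 + 5*6 + 2*1*(-1 + 1)) = -25*(7 + 30 + 2*1*0)/34 = -25*(7 + 30 + 0)/34 = -25/34*37 = -925/34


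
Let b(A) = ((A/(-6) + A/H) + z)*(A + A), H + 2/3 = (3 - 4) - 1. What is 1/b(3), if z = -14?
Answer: -4/375 ≈ -0.010667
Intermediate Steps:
H = -8/3 (H = -⅔ + ((3 - 4) - 1) = -⅔ + (-1 - 1) = -⅔ - 2 = -8/3 ≈ -2.6667)
b(A) = 2*A*(-14 - 13*A/24) (b(A) = ((A/(-6) + A/(-8/3)) - 14)*(A + A) = ((A*(-⅙) + A*(-3/8)) - 14)*(2*A) = ((-A/6 - 3*A/8) - 14)*(2*A) = (-13*A/24 - 14)*(2*A) = (-14 - 13*A/24)*(2*A) = 2*A*(-14 - 13*A/24))
1/b(3) = 1/(-1/12*3*(336 + 13*3)) = 1/(-1/12*3*(336 + 39)) = 1/(-1/12*3*375) = 1/(-375/4) = -4/375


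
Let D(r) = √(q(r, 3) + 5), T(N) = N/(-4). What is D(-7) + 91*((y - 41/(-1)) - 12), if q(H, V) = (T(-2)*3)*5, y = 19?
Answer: 4368 + 5*√2/2 ≈ 4371.5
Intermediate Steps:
T(N) = -N/4 (T(N) = N*(-¼) = -N/4)
q(H, V) = 15/2 (q(H, V) = (-¼*(-2)*3)*5 = ((½)*3)*5 = (3/2)*5 = 15/2)
D(r) = 5*√2/2 (D(r) = √(15/2 + 5) = √(25/2) = 5*√2/2)
D(-7) + 91*((y - 41/(-1)) - 12) = 5*√2/2 + 91*((19 - 41/(-1)) - 12) = 5*√2/2 + 91*((19 - 41*(-1)) - 12) = 5*√2/2 + 91*((19 + 41) - 12) = 5*√2/2 + 91*(60 - 12) = 5*√2/2 + 91*48 = 5*√2/2 + 4368 = 4368 + 5*√2/2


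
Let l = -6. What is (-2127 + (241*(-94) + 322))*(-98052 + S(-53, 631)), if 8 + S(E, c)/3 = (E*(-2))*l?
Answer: 2445508656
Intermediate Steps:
S(E, c) = -24 + 36*E (S(E, c) = -24 + 3*((E*(-2))*(-6)) = -24 + 3*(-2*E*(-6)) = -24 + 3*(12*E) = -24 + 36*E)
(-2127 + (241*(-94) + 322))*(-98052 + S(-53, 631)) = (-2127 + (241*(-94) + 322))*(-98052 + (-24 + 36*(-53))) = (-2127 + (-22654 + 322))*(-98052 + (-24 - 1908)) = (-2127 - 22332)*(-98052 - 1932) = -24459*(-99984) = 2445508656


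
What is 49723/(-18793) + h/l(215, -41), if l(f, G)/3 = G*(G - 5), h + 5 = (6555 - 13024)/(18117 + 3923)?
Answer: -6202766017877/2343530699760 ≈ -2.6468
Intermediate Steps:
h = -116669/22040 (h = -5 + (6555 - 13024)/(18117 + 3923) = -5 - 6469/22040 = -116669/22040 ≈ -5.2935)
l(f, G) = 3*G*(-5 + G) (l(f, G) = 3*(G*(G - 5)) = 3*(G*(-5 + G)) = 3*G*(-5 + G))
49723/(-18793) + h/l(215, -41) = 49723/(-18793) - 116669*(-1/(123*(-5 - 41)))/22040 = 49723*(-1/18793) - 116669/(22040*(3*(-41)*(-46))) = -49723/18793 - 116669/22040/5658 = -49723/18793 - 116669/22040*1/5658 = -49723/18793 - 116669/124702320 = -6202766017877/2343530699760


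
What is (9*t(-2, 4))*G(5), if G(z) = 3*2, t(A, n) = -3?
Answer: -162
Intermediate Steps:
G(z) = 6
(9*t(-2, 4))*G(5) = (9*(-3))*6 = -27*6 = -162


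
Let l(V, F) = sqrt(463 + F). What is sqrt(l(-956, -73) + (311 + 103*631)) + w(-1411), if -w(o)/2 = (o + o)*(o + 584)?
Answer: -4667588 + sqrt(65304 + sqrt(390)) ≈ -4.6673e+6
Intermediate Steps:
w(o) = -4*o*(584 + o) (w(o) = -2*(o + o)*(o + 584) = -2*2*o*(584 + o) = -4*o*(584 + o))
sqrt(l(-956, -73) + (311 + 103*631)) + w(-1411) = sqrt(sqrt(463 - 73) + (311 + 103*631)) - 4*(-1411)*(584 - 1411) = sqrt(sqrt(390) + (311 + 64993)) - 4*(-1411)*(-827) = sqrt(sqrt(390) + 65304) - 4667588 = sqrt(65304 + sqrt(390)) - 4667588 = -4667588 + sqrt(65304 + sqrt(390))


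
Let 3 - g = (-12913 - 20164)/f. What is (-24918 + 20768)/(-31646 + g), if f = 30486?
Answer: 126516900/964635421 ≈ 0.13116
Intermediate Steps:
g = 124535/30486 (g = 3 - (-12913 - 20164)/30486 = 3 - (-33077)/30486 = 3 - 1*(-33077/30486) = 3 + 33077/30486 = 124535/30486 ≈ 4.0850)
(-24918 + 20768)/(-31646 + g) = (-24918 + 20768)/(-31646 + 124535/30486) = -4150/(-964635421/30486) = -4150*(-30486/964635421) = 126516900/964635421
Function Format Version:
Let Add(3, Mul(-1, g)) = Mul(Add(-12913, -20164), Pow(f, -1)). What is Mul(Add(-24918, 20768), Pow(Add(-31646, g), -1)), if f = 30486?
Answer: Rational(126516900, 964635421) ≈ 0.13116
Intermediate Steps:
g = Rational(124535, 30486) (g = Add(3, Mul(-1, Mul(Add(-12913, -20164), Pow(30486, -1)))) = Add(3, Mul(-1, Mul(-33077, Rational(1, 30486)))) = Add(3, Mul(-1, Rational(-33077, 30486))) = Add(3, Rational(33077, 30486)) = Rational(124535, 30486) ≈ 4.0850)
Mul(Add(-24918, 20768), Pow(Add(-31646, g), -1)) = Mul(Add(-24918, 20768), Pow(Add(-31646, Rational(124535, 30486)), -1)) = Mul(-4150, Pow(Rational(-964635421, 30486), -1)) = Mul(-4150, Rational(-30486, 964635421)) = Rational(126516900, 964635421)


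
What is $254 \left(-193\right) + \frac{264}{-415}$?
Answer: $- \frac{20344394}{415} \approx -49023.0$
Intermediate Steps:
$254 \left(-193\right) + \frac{264}{-415} = -49022 + 264 \left(- \frac{1}{415}\right) = -49022 - \frac{264}{415} = - \frac{20344394}{415}$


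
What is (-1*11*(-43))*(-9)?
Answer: -4257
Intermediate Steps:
(-1*11*(-43))*(-9) = -11*(-43)*(-9) = 473*(-9) = -4257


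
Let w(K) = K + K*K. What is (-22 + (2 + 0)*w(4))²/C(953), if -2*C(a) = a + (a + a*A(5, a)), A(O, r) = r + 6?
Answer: -648/915833 ≈ -0.00070755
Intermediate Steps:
A(O, r) = 6 + r
w(K) = K + K²
C(a) = -a - a*(6 + a)/2 (C(a) = -(a + (a + a*(6 + a)))/2 = -(2*a + a*(6 + a))/2 = -a - a*(6 + a)/2)
(-22 + (2 + 0)*w(4))²/C(953) = (-22 + (2 + 0)*(4*(1 + 4)))²/((-½*953*(8 + 953))) = (-22 + 2*(4*5))²/((-½*953*961)) = (-22 + 2*20)²/(-915833/2) = (-22 + 40)²*(-2/915833) = 18²*(-2/915833) = 324*(-2/915833) = -648/915833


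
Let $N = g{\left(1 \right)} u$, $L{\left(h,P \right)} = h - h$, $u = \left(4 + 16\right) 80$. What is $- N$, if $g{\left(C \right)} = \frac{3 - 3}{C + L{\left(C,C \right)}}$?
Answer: $0$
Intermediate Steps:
$u = 1600$ ($u = 20 \cdot 80 = 1600$)
$L{\left(h,P \right)} = 0$
$g{\left(C \right)} = 0$ ($g{\left(C \right)} = \frac{3 - 3}{C + 0} = \frac{0}{C} = 0$)
$N = 0$ ($N = 0 \cdot 1600 = 0$)
$- N = \left(-1\right) 0 = 0$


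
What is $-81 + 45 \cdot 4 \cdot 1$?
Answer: $99$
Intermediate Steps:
$-81 + 45 \cdot 4 \cdot 1 = -81 + 45 \cdot 4 = -81 + 180 = 99$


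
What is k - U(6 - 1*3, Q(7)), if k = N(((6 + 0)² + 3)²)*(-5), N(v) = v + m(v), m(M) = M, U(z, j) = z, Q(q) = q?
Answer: -15213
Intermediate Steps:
N(v) = 2*v (N(v) = v + v = 2*v)
k = -15210 (k = (2*((6 + 0)² + 3)²)*(-5) = (2*(6² + 3)²)*(-5) = (2*(36 + 3)²)*(-5) = (2*39²)*(-5) = (2*1521)*(-5) = 3042*(-5) = -15210)
k - U(6 - 1*3, Q(7)) = -15210 - (6 - 1*3) = -15210 - (6 - 3) = -15210 - 1*3 = -15210 - 3 = -15213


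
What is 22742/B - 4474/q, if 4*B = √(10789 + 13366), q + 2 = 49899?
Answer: -4474/49897 + 90968*√24155/24155 ≈ 585.22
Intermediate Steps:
q = 49897 (q = -2 + 49899 = 49897)
B = √24155/4 (B = √(10789 + 13366)/4 = √24155/4 ≈ 38.855)
22742/B - 4474/q = 22742/((√24155/4)) - 4474/49897 = 22742*(4*√24155/24155) - 4474*1/49897 = 90968*√24155/24155 - 4474/49897 = -4474/49897 + 90968*√24155/24155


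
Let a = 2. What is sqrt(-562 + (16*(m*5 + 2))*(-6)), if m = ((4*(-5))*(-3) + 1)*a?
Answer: I*sqrt(59314) ≈ 243.54*I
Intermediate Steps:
m = 122 (m = ((4*(-5))*(-3) + 1)*2 = (-20*(-3) + 1)*2 = (60 + 1)*2 = 61*2 = 122)
sqrt(-562 + (16*(m*5 + 2))*(-6)) = sqrt(-562 + (16*(122*5 + 2))*(-6)) = sqrt(-562 + (16*(610 + 2))*(-6)) = sqrt(-562 + (16*612)*(-6)) = sqrt(-562 + 9792*(-6)) = sqrt(-562 - 58752) = sqrt(-59314) = I*sqrt(59314)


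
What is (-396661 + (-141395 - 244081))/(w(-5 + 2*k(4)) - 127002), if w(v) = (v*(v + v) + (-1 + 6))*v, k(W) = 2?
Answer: 782137/127009 ≈ 6.1581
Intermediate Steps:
w(v) = v*(5 + 2*v²) (w(v) = (v*(2*v) + 5)*v = (2*v² + 5)*v = (5 + 2*v²)*v = v*(5 + 2*v²))
(-396661 + (-141395 - 244081))/(w(-5 + 2*k(4)) - 127002) = (-396661 + (-141395 - 244081))/((-5 + 2*2)*(5 + 2*(-5 + 2*2)²) - 127002) = (-396661 - 385476)/((-5 + 4)*(5 + 2*(-5 + 4)²) - 127002) = -782137/(-(5 + 2*(-1)²) - 127002) = -782137/(-(5 + 2*1) - 127002) = -782137/(-(5 + 2) - 127002) = -782137/(-1*7 - 127002) = -782137/(-7 - 127002) = -782137/(-127009) = -782137*(-1/127009) = 782137/127009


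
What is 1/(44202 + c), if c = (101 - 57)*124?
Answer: 1/49658 ≈ 2.0138e-5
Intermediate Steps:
c = 5456 (c = 44*124 = 5456)
1/(44202 + c) = 1/(44202 + 5456) = 1/49658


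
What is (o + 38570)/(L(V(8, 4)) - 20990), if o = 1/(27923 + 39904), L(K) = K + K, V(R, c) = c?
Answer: -2616087391/1423146114 ≈ -1.8382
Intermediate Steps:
L(K) = 2*K
o = 1/67827 ≈ 1.4743e-5
(o + 38570)/(L(V(8, 4)) - 20990) = (1/67827 + 38570)/(2*4 - 20990) = 2616087391/(67827*(8 - 20990)) = (2616087391/67827)/(-20982) = (2616087391/67827)*(-1/20982) = -2616087391/1423146114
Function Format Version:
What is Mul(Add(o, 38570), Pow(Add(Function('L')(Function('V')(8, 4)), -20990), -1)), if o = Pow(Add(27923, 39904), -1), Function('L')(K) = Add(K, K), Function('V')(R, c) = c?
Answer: Rational(-2616087391, 1423146114) ≈ -1.8382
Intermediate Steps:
Function('L')(K) = Mul(2, K)
o = Rational(1, 67827) (o = Pow(67827, -1) = Rational(1, 67827) ≈ 1.4743e-5)
Mul(Add(o, 38570), Pow(Add(Function('L')(Function('V')(8, 4)), -20990), -1)) = Mul(Add(Rational(1, 67827), 38570), Pow(Add(Mul(2, 4), -20990), -1)) = Mul(Rational(2616087391, 67827), Pow(Add(8, -20990), -1)) = Mul(Rational(2616087391, 67827), Pow(-20982, -1)) = Mul(Rational(2616087391, 67827), Rational(-1, 20982)) = Rational(-2616087391, 1423146114)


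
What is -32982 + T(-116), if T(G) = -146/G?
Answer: -1912883/58 ≈ -32981.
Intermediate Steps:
-32982 + T(-116) = -32982 - 146/(-116) = -32982 - 146*(-1/116) = -32982 + 73/58 = -1912883/58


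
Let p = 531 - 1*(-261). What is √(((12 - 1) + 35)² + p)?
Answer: 2*√727 ≈ 53.926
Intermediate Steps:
p = 792 (p = 531 + 261 = 792)
√(((12 - 1) + 35)² + p) = √(((12 - 1) + 35)² + 792) = √((11 + 35)² + 792) = √(46² + 792) = √(2116 + 792) = √2908 = 2*√727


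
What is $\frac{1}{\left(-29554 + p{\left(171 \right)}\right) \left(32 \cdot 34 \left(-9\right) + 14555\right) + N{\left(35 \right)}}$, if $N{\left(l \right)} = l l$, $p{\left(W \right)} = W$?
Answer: $- \frac{1}{139950004} \approx -7.1454 \cdot 10^{-9}$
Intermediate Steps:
$N{\left(l \right)} = l^{2}$
$\frac{1}{\left(-29554 + p{\left(171 \right)}\right) \left(32 \cdot 34 \left(-9\right) + 14555\right) + N{\left(35 \right)}} = \frac{1}{\left(-29554 + 171\right) \left(32 \cdot 34 \left(-9\right) + 14555\right) + 35^{2}} = \frac{1}{- 29383 \left(1088 \left(-9\right) + 14555\right) + 1225} = \frac{1}{- 29383 \left(-9792 + 14555\right) + 1225} = \frac{1}{\left(-29383\right) 4763 + 1225} = \frac{1}{-139951229 + 1225} = \frac{1}{-139950004} = - \frac{1}{139950004}$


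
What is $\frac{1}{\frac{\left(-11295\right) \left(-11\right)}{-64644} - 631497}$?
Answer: $- \frac{21548}{13607538771} \approx -1.5835 \cdot 10^{-6}$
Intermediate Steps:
$\frac{1}{\frac{\left(-11295\right) \left(-11\right)}{-64644} - 631497} = \frac{1}{124245 \left(- \frac{1}{64644}\right) - 631497} = \frac{1}{- \frac{41415}{21548} - 631497} = \frac{1}{- \frac{13607538771}{21548}} = - \frac{21548}{13607538771}$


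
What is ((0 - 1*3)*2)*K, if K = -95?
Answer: 570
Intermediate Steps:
((0 - 1*3)*2)*K = ((0 - 1*3)*2)*(-95) = ((0 - 3)*2)*(-95) = -3*2*(-95) = -6*(-95) = 570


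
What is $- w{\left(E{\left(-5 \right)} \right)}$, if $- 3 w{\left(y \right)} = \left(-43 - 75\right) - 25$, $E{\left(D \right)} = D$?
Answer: $- \frac{143}{3} \approx -47.667$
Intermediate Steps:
$w{\left(y \right)} = \frac{143}{3}$ ($w{\left(y \right)} = - \frac{\left(-43 - 75\right) - 25}{3} = - \frac{-118 - 25}{3} = \left(- \frac{1}{3}\right) \left(-143\right) = \frac{143}{3}$)
$- w{\left(E{\left(-5 \right)} \right)} = \left(-1\right) \frac{143}{3} = - \frac{143}{3}$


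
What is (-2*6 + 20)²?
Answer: 64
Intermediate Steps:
(-2*6 + 20)² = (-12 + 20)² = 8² = 64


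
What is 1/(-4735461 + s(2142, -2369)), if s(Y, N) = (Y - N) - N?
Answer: -1/4728581 ≈ -2.1148e-7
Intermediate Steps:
s(Y, N) = Y - 2*N
1/(-4735461 + s(2142, -2369)) = 1/(-4735461 + (2142 - 2*(-2369))) = 1/(-4735461 + (2142 + 4738)) = 1/(-4735461 + 6880) = 1/(-4728581) = -1/4728581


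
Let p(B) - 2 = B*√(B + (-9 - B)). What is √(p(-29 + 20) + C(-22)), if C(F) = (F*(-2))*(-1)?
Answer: √(-42 - 27*I) ≈ 1.9912 - 6.7797*I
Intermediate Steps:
C(F) = 2*F (C(F) = -2*F*(-1) = 2*F)
p(B) = 2 + 3*I*B (p(B) = 2 + B*√(B + (-9 - B)) = 2 + B*√(-9) = 2 + B*(3*I) = 2 + 3*I*B)
√(p(-29 + 20) + C(-22)) = √((2 + 3*I*(-29 + 20)) + 2*(-22)) = √((2 + 3*I*(-9)) - 44) = √((2 - 27*I) - 44) = √(-42 - 27*I)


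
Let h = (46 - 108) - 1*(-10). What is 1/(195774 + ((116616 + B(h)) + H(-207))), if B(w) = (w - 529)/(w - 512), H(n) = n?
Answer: 564/176071793 ≈ 3.2032e-6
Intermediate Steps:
h = -52 (h = -62 + 10 = -52)
B(w) = (-529 + w)/(-512 + w)
1/(195774 + ((116616 + B(h)) + H(-207))) = 1/(195774 + ((116616 + (-529 - 52)/(-512 - 52)) - 207)) = 1/(195774 + ((116616 - 581/(-564)) - 207)) = 1/(195774 + ((116616 - 1/564*(-581)) - 207)) = 1/(195774 + ((116616 + 581/564) - 207)) = 1/(195774 + (65772005/564 - 207)) = 1/(195774 + 65655257/564) = 1/(176071793/564) = 564/176071793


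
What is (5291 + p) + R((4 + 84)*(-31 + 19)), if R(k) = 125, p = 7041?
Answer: 12457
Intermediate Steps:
(5291 + p) + R((4 + 84)*(-31 + 19)) = (5291 + 7041) + 125 = 12332 + 125 = 12457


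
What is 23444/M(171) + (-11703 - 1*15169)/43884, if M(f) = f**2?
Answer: 6751454/35644779 ≈ 0.18941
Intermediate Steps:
23444/M(171) + (-11703 - 1*15169)/43884 = 23444/(171**2) + (-11703 - 1*15169)/43884 = 23444/29241 + (-11703 - 15169)*(1/43884) = 23444*(1/29241) - 26872*1/43884 = 23444/29241 - 6718/10971 = 6751454/35644779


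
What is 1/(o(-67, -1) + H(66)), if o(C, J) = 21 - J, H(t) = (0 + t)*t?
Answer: 1/4378 ≈ 0.00022841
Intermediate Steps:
H(t) = t**2 (H(t) = t*t = t**2)
1/(o(-67, -1) + H(66)) = 1/((21 - 1*(-1)) + 66**2) = 1/((21 + 1) + 4356) = 1/(22 + 4356) = 1/4378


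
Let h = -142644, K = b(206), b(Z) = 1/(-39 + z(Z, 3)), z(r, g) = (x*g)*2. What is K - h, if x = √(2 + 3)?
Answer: 63761855/447 - 2*√5/447 ≈ 1.4264e+5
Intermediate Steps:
x = √5 ≈ 2.2361
z(r, g) = 2*g*√5 (z(r, g) = (√5*g)*2 = (g*√5)*2 = 2*g*√5)
b(Z) = 1/(-39 + 6*√5) (b(Z) = 1/(-39 + 2*3*√5) = 1/(-39 + 6*√5))
K = -13/447 - 2*√5/447 ≈ -0.039088
K - h = (-13/447 - 2*√5/447) - 1*(-142644) = (-13/447 - 2*√5/447) + 142644 = 63761855/447 - 2*√5/447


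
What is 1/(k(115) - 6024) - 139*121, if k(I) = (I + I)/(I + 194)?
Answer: -31303287643/1861186 ≈ -16819.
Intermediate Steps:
k(I) = 2*I/(194 + I) (k(I) = (2*I)/(194 + I) = 2*I/(194 + I))
1/(k(115) - 6024) - 139*121 = 1/(2*115/(194 + 115) - 6024) - 139*121 = 1/(2*115/309 - 6024) - 16819 = 1/(2*115*(1/309) - 6024) - 16819 = 1/(230/309 - 6024) - 16819 = 1/(-1861186/309) - 16819 = -309/1861186 - 16819 = -31303287643/1861186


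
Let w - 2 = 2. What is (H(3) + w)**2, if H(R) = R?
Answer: 49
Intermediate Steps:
w = 4 (w = 2 + 2 = 4)
(H(3) + w)**2 = (3 + 4)**2 = 7**2 = 49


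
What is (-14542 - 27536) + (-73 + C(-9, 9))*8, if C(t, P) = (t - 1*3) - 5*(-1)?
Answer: -42718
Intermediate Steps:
C(t, P) = 2 + t (C(t, P) = (t - 3) + 5 = (-3 + t) + 5 = 2 + t)
(-14542 - 27536) + (-73 + C(-9, 9))*8 = (-14542 - 27536) + (-73 + (2 - 9))*8 = -42078 + (-73 - 7)*8 = -42078 - 80*8 = -42078 - 640 = -42718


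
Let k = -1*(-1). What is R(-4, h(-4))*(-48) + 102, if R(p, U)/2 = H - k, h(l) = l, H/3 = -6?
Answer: 1926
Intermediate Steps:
H = -18 (H = 3*(-6) = -18)
k = 1
R(p, U) = -38 (R(p, U) = 2*(-18 - 1*1) = 2*(-18 - 1) = 2*(-19) = -38)
R(-4, h(-4))*(-48) + 102 = -38*(-48) + 102 = 1824 + 102 = 1926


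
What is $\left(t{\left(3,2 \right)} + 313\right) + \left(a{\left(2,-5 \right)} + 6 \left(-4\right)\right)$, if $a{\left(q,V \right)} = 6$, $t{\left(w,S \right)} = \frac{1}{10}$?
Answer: $\frac{2951}{10} \approx 295.1$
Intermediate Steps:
$t{\left(w,S \right)} = \frac{1}{10}$
$\left(t{\left(3,2 \right)} + 313\right) + \left(a{\left(2,-5 \right)} + 6 \left(-4\right)\right) = \left(\frac{1}{10} + 313\right) + \left(6 + 6 \left(-4\right)\right) = \frac{3131}{10} + \left(6 - 24\right) = \frac{3131}{10} - 18 = \frac{2951}{10}$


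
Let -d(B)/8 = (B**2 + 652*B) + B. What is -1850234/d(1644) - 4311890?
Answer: -65131407980963/15105072 ≈ -4.3119e+6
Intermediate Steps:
d(B) = -5224*B - 8*B**2 (d(B) = -8*((B**2 + 652*B) + B) = -8*(B**2 + 653*B) = -5224*B - 8*B**2)
-1850234/d(1644) - 4311890 = -1850234*(-1/(13152*(653 + 1644))) - 4311890 = -1850234/((-8*1644*2297)) - 4311890 = -1850234/(-30210144) - 4311890 = -1850234*(-1/30210144) - 4311890 = 925117/15105072 - 4311890 = -65131407980963/15105072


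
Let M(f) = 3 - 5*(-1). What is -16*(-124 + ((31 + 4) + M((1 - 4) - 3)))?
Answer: 1296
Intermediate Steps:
M(f) = 8 (M(f) = 3 + 5 = 8)
-16*(-124 + ((31 + 4) + M((1 - 4) - 3))) = -16*(-124 + ((31 + 4) + 8)) = -16*(-124 + (35 + 8)) = -16*(-124 + 43) = -16*(-81) = 1296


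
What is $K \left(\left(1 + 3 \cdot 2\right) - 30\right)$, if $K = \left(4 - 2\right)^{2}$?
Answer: $-92$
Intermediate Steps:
$K = 4$ ($K = 2^{2} = 4$)
$K \left(\left(1 + 3 \cdot 2\right) - 30\right) = 4 \left(\left(1 + 3 \cdot 2\right) - 30\right) = 4 \left(\left(1 + 6\right) + \left(-76 + 46\right)\right) = 4 \left(7 - 30\right) = 4 \left(-23\right) = -92$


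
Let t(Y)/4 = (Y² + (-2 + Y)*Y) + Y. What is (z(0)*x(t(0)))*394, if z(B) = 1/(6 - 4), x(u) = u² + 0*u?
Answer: 0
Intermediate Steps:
t(Y) = 4*Y + 4*Y² + 4*Y*(-2 + Y) (t(Y) = 4*((Y² + (-2 + Y)*Y) + Y) = 4*((Y² + Y*(-2 + Y)) + Y) = 4*(Y + Y² + Y*(-2 + Y)) = 4*Y + 4*Y² + 4*Y*(-2 + Y))
x(u) = u² (x(u) = u² + 0 = u²)
z(B) = ½ (z(B) = 1/2 = ½)
(z(0)*x(t(0)))*394 = ((4*0*(-1 + 2*0))²/2)*394 = ((4*0*(-1 + 0))²/2)*394 = ((4*0*(-1))²/2)*394 = ((½)*0²)*394 = ((½)*0)*394 = 0*394 = 0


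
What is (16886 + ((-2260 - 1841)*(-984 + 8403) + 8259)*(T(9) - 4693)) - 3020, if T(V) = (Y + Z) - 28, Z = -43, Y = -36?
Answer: 146001901866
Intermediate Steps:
T(V) = -107 (T(V) = (-36 - 43) - 28 = -79 - 28 = -107)
(16886 + ((-2260 - 1841)*(-984 + 8403) + 8259)*(T(9) - 4693)) - 3020 = (16886 + ((-2260 - 1841)*(-984 + 8403) + 8259)*(-107 - 4693)) - 3020 = (16886 + (-4101*7419 + 8259)*(-4800)) - 3020 = (16886 + (-30425319 + 8259)*(-4800)) - 3020 = (16886 - 30417060*(-4800)) - 3020 = (16886 + 146001888000) - 3020 = 146001904886 - 3020 = 146001901866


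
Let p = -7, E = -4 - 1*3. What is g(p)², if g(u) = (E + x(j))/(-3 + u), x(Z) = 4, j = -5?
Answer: 9/100 ≈ 0.090000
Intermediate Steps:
E = -7 (E = -4 - 3 = -7)
g(u) = -3/(-3 + u) (g(u) = (-7 + 4)/(-3 + u) = -3/(-3 + u))
g(p)² = (-3/(-3 - 7))² = (-3/(-10))² = (-3*(-⅒))² = (3/10)² = 9/100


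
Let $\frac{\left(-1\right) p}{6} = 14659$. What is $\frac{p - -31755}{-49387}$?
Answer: $\frac{33}{29} \approx 1.1379$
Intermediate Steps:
$p = -87954$ ($p = \left(-6\right) 14659 = -87954$)
$\frac{p - -31755}{-49387} = \frac{-87954 - -31755}{-49387} = \left(-87954 + 31755\right) \left(- \frac{1}{49387}\right) = \left(-56199\right) \left(- \frac{1}{49387}\right) = \frac{33}{29}$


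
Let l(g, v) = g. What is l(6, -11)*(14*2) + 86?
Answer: 254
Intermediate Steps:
l(6, -11)*(14*2) + 86 = 6*(14*2) + 86 = 6*28 + 86 = 168 + 86 = 254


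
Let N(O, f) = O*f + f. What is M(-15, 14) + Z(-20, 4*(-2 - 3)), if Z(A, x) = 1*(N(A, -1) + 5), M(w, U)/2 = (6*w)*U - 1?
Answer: -2498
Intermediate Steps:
N(O, f) = f + O*f
M(w, U) = -2 + 12*U*w (M(w, U) = 2*((6*w)*U - 1) = 2*(6*U*w - 1) = 2*(-1 + 6*U*w) = -2 + 12*U*w)
Z(A, x) = 4 - A (Z(A, x) = 1*(-(1 + A) + 5) = 1*((-1 - A) + 5) = 1*(4 - A) = 4 - A)
M(-15, 14) + Z(-20, 4*(-2 - 3)) = (-2 + 12*14*(-15)) + (4 - 1*(-20)) = (-2 - 2520) + (4 + 20) = -2522 + 24 = -2498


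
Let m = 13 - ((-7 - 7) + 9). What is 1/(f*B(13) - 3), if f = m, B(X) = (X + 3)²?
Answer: 1/4605 ≈ 0.00021716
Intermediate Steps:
B(X) = (3 + X)²
m = 18 (m = 13 - (-14 + 9) = 13 - 1*(-5) = 13 + 5 = 18)
f = 18
1/(f*B(13) - 3) = 1/(18*(3 + 13)² - 3) = 1/(18*16² - 3) = 1/(18*256 - 3) = 1/(4608 - 3) = 1/4605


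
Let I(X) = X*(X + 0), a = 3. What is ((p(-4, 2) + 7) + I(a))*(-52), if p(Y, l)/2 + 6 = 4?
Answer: -624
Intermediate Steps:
p(Y, l) = -4 (p(Y, l) = -12 + 2*4 = -12 + 8 = -4)
I(X) = X**2 (I(X) = X*X = X**2)
((p(-4, 2) + 7) + I(a))*(-52) = ((-4 + 7) + 3**2)*(-52) = (3 + 9)*(-52) = 12*(-52) = -624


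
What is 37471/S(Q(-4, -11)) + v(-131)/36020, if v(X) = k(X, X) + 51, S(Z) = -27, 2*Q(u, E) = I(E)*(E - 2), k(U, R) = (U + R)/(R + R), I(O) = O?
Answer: -337426004/243135 ≈ -1387.8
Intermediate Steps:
k(U, R) = (R + U)/(2*R) (k(U, R) = (R + U)/((2*R)) = (R + U)*(1/(2*R)) = (R + U)/(2*R))
Q(u, E) = E*(-2 + E)/2 (Q(u, E) = (E*(E - 2))/2 = (E*(-2 + E))/2 = E*(-2 + E)/2)
v(X) = 52 (v(X) = (X + X)/(2*X) + 51 = (2*X)/(2*X) + 51 = 1 + 51 = 52)
37471/S(Q(-4, -11)) + v(-131)/36020 = 37471/(-27) + 52/36020 = 37471*(-1/27) + 52*(1/36020) = -37471/27 + 13/9005 = -337426004/243135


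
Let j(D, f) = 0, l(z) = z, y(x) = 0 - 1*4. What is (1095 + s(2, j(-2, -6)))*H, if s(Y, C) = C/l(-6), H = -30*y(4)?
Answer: 131400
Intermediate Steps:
y(x) = -4 (y(x) = 0 - 4 = -4)
H = 120 (H = -30*(-4) = 120)
s(Y, C) = -C/6 (s(Y, C) = C/(-6) = C*(-⅙) = -C/6)
(1095 + s(2, j(-2, -6)))*H = (1095 - ⅙*0)*120 = (1095 + 0)*120 = 1095*120 = 131400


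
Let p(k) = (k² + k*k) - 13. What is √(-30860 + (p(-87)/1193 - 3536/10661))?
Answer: I*√4989981192913508519/12718573 ≈ 175.64*I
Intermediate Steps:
p(k) = -13 + 2*k² (p(k) = (k² + k²) - 13 = 2*k² - 13 = -13 + 2*k²)
√(-30860 + (p(-87)/1193 - 3536/10661)) = √(-30860 + ((-13 + 2*(-87)²)/1193 - 3536/10661)) = √(-30860 + ((-13 + 2*7569)*(1/1193) - 3536*1/10661)) = √(-30860 + ((-13 + 15138)*(1/1193) - 3536/10661)) = √(-30860 + (15125*(1/1193) - 3536/10661)) = √(-30860 + (15125/1193 - 3536/10661)) = √(-30860 + 157029177/12718573) = √(-392338133603/12718573) = I*√4989981192913508519/12718573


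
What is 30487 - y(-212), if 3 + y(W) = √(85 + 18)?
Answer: 30490 - √103 ≈ 30480.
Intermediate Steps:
y(W) = -3 + √103 (y(W) = -3 + √(85 + 18) = -3 + √103)
30487 - y(-212) = 30487 - (-3 + √103) = 30487 + (3 - √103) = 30490 - √103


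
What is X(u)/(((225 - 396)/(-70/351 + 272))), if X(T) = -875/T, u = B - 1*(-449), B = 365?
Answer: 41738375/24428547 ≈ 1.7086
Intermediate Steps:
u = 814 (u = 365 - 1*(-449) = 365 + 449 = 814)
X(u)/(((225 - 396)/(-70/351 + 272))) = (-875/814)/(((225 - 396)/(-70/351 + 272))) = (-875*1/814)/((-171/(-70*1/351 + 272))) = -875/(814*(-171/(-70/351 + 272))) = -875/(814*(-171/(95402/351))) = -875/(814*((351/95402)*(-171))) = -875/(814*(-60021/95402)) = -875/814*(-95402/60021) = 41738375/24428547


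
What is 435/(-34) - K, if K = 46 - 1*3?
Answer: -1897/34 ≈ -55.794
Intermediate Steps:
K = 43 (K = 46 - 3 = 43)
435/(-34) - K = 435/(-34) - 1*43 = 435*(-1/34) - 43 = -435/34 - 43 = -1897/34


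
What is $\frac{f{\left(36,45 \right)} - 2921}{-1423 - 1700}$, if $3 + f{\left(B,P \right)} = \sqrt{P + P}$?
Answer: $\frac{2924}{3123} - \frac{\sqrt{10}}{1041} \approx 0.93324$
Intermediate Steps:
$f{\left(B,P \right)} = -3 + \sqrt{2} \sqrt{P}$ ($f{\left(B,P \right)} = -3 + \sqrt{P + P} = -3 + \sqrt{2 P} = -3 + \sqrt{2} \sqrt{P}$)
$\frac{f{\left(36,45 \right)} - 2921}{-1423 - 1700} = \frac{\left(-3 + \sqrt{2} \sqrt{45}\right) - 2921}{-1423 - 1700} = \frac{\left(-3 + \sqrt{2} \cdot 3 \sqrt{5}\right) - 2921}{-3123} = \left(\left(-3 + 3 \sqrt{10}\right) - 2921\right) \left(- \frac{1}{3123}\right) = \left(-2924 + 3 \sqrt{10}\right) \left(- \frac{1}{3123}\right) = \frac{2924}{3123} - \frac{\sqrt{10}}{1041}$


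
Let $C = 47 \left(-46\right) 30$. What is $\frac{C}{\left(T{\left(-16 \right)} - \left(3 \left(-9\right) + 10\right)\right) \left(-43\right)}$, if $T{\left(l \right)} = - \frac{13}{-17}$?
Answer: $\frac{551310}{6493} \approx 84.908$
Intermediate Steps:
$T{\left(l \right)} = \frac{13}{17}$ ($T{\left(l \right)} = \left(-13\right) \left(- \frac{1}{17}\right) = \frac{13}{17}$)
$C = -64860$ ($C = \left(-2162\right) 30 = -64860$)
$\frac{C}{\left(T{\left(-16 \right)} - \left(3 \left(-9\right) + 10\right)\right) \left(-43\right)} = - \frac{64860}{\left(\frac{13}{17} - \left(3 \left(-9\right) + 10\right)\right) \left(-43\right)} = - \frac{64860}{\left(\frac{13}{17} - \left(-27 + 10\right)\right) \left(-43\right)} = - \frac{64860}{\left(\frac{13}{17} - -17\right) \left(-43\right)} = - \frac{64860}{\left(\frac{13}{17} + 17\right) \left(-43\right)} = - \frac{64860}{\frac{302}{17} \left(-43\right)} = - \frac{64860}{- \frac{12986}{17}} = \left(-64860\right) \left(- \frac{17}{12986}\right) = \frac{551310}{6493}$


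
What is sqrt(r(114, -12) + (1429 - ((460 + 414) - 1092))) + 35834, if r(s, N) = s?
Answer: 35834 + sqrt(1761) ≈ 35876.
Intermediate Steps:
sqrt(r(114, -12) + (1429 - ((460 + 414) - 1092))) + 35834 = sqrt(114 + (1429 - ((460 + 414) - 1092))) + 35834 = sqrt(114 + (1429 - (874 - 1092))) + 35834 = sqrt(114 + (1429 - 1*(-218))) + 35834 = sqrt(114 + (1429 + 218)) + 35834 = sqrt(114 + 1647) + 35834 = sqrt(1761) + 35834 = 35834 + sqrt(1761)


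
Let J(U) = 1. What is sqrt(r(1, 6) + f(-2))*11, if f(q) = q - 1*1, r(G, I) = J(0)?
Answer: 11*I*sqrt(2) ≈ 15.556*I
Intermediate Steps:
r(G, I) = 1
f(q) = -1 + q (f(q) = q - 1 = -1 + q)
sqrt(r(1, 6) + f(-2))*11 = sqrt(1 + (-1 - 2))*11 = sqrt(1 - 3)*11 = sqrt(-2)*11 = (I*sqrt(2))*11 = 11*I*sqrt(2)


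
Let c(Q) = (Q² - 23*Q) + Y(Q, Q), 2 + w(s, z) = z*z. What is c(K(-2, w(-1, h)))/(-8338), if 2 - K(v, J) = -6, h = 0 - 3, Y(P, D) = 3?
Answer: 117/8338 ≈ 0.014032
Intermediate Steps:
h = -3
w(s, z) = -2 + z² (w(s, z) = -2 + z*z = -2 + z²)
K(v, J) = 8 (K(v, J) = 2 - 1*(-6) = 2 + 6 = 8)
c(Q) = 3 + Q² - 23*Q (c(Q) = (Q² - 23*Q) + 3 = 3 + Q² - 23*Q)
c(K(-2, w(-1, h)))/(-8338) = (3 + 8² - 23*8)/(-8338) = (3 + 64 - 184)*(-1/8338) = -117*(-1/8338) = 117/8338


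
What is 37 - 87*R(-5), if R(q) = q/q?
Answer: -50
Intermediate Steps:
R(q) = 1
37 - 87*R(-5) = 37 - 87*1 = 37 - 87 = -50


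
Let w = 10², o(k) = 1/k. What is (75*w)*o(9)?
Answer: 2500/3 ≈ 833.33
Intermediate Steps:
w = 100
(75*w)*o(9) = (75*100)/9 = 7500*(⅑) = 2500/3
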